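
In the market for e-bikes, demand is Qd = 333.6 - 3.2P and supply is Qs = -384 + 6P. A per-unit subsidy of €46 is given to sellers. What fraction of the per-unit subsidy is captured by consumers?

Consumer share = 15/23

Pre-subsidy: 333.6 - 3.2P = -384 + 6P gives P* = 78, Q* = 84.
With the subsidy, sellers receive Ps = Pb + 46 for each unit, where Pb is the price buyers pay.
Supply in terms of Pb becomes Qs = -384 + 6(Pb + 46) = -108 + 6Pb. Setting this equal to demand: 333.6 - 3.2Pb = -108 + 6Pb, so Pb = 48.
Sellers receive Ps = 48 + 46 = 94; Q' = 333.6 − 3.2·48 = 180.
Buyers' price falls by P* − Pb = 78 − 48 = 30; sellers' price rises by Ps − P* = 94 − 78 = 16.
So consumers capture 30/46 = 15/23 of each unit of subsidy.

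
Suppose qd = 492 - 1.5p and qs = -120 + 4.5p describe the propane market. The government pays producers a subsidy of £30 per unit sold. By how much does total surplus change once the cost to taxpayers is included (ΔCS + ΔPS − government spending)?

Pre-subsidy: 492 - 1.5p = -120 + 4.5p gives p* = 102, q* = 339.
With the subsidy, sellers receive ps = pb + 30 for each unit, where pb is the price buyers pay.
Supply in terms of pb becomes qs = -120 + 4.5(pb + 30) = 15 + 4.5pb. Setting this equal to demand: 492 - 1.5pb = 15 + 4.5pb, so pb = 79.5.
Sellers receive ps = 79.5 + 30 = 109.5; q' = 492 − 1.5·79.5 = 372.75.
ΔCS = ½(339 + 372.75)(102 − 79.5) = 8007.1875; ΔPS = ½(339 + 372.75)(109.5 − 102) = 2669.0625.
Government spending = 30 × 372.75 = 11182.5.
Net change = 8007.1875 + 2669.0625 − 11182.5 = -506.25. The loss equals the DWL triangle ½·30·33.75.

Net change in total surplus = -£506.25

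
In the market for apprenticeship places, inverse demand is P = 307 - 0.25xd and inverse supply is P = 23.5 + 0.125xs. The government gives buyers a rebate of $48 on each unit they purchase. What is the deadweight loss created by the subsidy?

Pre-subsidy: 307 - 0.25x = 23.5 + 0.125x gives x* = 756 and P* = 118.
With the rebate, buyers effectively pay Pb = Ps − 48, where Ps is the price sellers receive.
On the curves, Pb = 307 - 0.25x and Ps = 23.5 + 0.125x; the wedge Ps − Pb = 48 gives 23.5 + 0.125x − (307 - 0.25x) = 48, so x' = 884.
Then Pb = 307 − 0.25·884 = 86 and Ps = 23.5 + 0.125·884 = 134.
The subsidy expands output by 884 − 756 = 128 past the efficient level; on those units the gap between marginal cost and willingness to pay runs from 0 up to 48.
DWL = ½ × 48 × 128 = 3072.

Deadweight loss = $3072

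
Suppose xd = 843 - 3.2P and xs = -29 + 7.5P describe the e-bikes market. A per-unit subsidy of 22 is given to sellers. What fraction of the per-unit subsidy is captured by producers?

Producer share = 32/107

Pre-subsidy: 843 - 3.2P = -29 + 7.5P gives P* = 8720/107, x* = 62297/107.
With the subsidy, sellers receive Ps = Pb + 22 for each unit, where Pb is the price buyers pay.
Supply in terms of Pb becomes xs = -29 + 7.5(Pb + 22) = 136 + 7.5Pb. Setting this equal to demand: 843 - 3.2Pb = 136 + 7.5Pb, so Pb = 7070/107.
Sellers receive Ps = 7070/107 + 22 = 9424/107; x' = 843 − 3.2·(7070/107) = 67577/107.
Buyers' price falls by P* − Pb = 8720/107 − 7070/107 = 1650/107; sellers' price rises by Ps − P* = 9424/107 − 8720/107 = 704/107.
So producers capture (704/107)/22 = 32/107 of each unit of subsidy.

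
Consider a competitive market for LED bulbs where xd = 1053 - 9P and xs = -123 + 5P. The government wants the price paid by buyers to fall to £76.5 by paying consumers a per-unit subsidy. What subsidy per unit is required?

At a buyer price of 76.5, quantity demanded is 1053 − 9·76.5 = 364.5.
Sellers supply 364.5 only when they receive Ps with -123 + 5·Ps = 364.5, i.e. Ps = 97.5.
s = Ps − Pb = 97.5 − 76.5 = 21.

Required subsidy s = £21 per unit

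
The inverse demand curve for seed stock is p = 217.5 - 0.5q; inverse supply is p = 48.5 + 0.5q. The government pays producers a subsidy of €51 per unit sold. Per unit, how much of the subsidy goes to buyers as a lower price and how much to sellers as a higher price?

Pre-subsidy: 217.5 - 0.5q = 48.5 + 0.5q gives q* = 169 and p* = 133.
With the subsidy, sellers receive ps = pb + 51 for each unit, where pb is the price buyers pay.
On the curves, pb = 217.5 - 0.5q and ps = 48.5 + 0.5q; the wedge ps − pb = 51 gives 48.5 + 0.5q − (217.5 - 0.5q) = 51, so q' = 220.
Then pb = 217.5 − 0.5·220 = 107.5 and ps = 48.5 + 0.5·220 = 158.5.
Buyers' price falls by p* − pb = 133 − 107.5 = 25.5; sellers' price rises by ps − p* = 158.5 − 133 = 25.5.

Buyers gain €25.5 per unit; sellers gain €25.5 per unit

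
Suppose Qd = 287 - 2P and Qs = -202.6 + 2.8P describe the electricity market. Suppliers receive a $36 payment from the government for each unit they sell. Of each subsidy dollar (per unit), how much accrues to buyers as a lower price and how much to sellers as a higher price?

Pre-subsidy: 287 - 2P = -202.6 + 2.8P gives P* = 102, Q* = 83.
With the subsidy, sellers receive Ps = Pb + 36 for each unit, where Pb is the price buyers pay.
Supply in terms of Pb becomes Qs = -202.6 + 2.8(Pb + 36) = -101.8 + 2.8Pb. Setting this equal to demand: 287 - 2Pb = -101.8 + 2.8Pb, so Pb = 81.
Sellers receive Ps = 81 + 36 = 117; Q' = 287 − 2·81 = 125.
Buyers' price falls by P* − Pb = 102 − 81 = 21; sellers' price rises by Ps − P* = 117 − 102 = 15.

Buyers gain $21 per unit; sellers gain $15 per unit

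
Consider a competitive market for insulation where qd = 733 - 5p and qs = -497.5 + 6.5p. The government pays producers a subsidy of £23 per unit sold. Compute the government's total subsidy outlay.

Government cost = £6049

Pre-subsidy: 733 - 5p = -497.5 + 6.5p gives p* = 107, q* = 198.
With the subsidy, sellers receive ps = pb + 23 for each unit, where pb is the price buyers pay.
Supply in terms of pb becomes qs = -497.5 + 6.5(pb + 23) = -348 + 6.5pb. Setting this equal to demand: 733 - 5pb = -348 + 6.5pb, so pb = 94.
Sellers receive ps = 94 + 23 = 117; q' = 733 − 5·94 = 263.
Government outlay = subsidy × quantity = 23 × 263 = 6049.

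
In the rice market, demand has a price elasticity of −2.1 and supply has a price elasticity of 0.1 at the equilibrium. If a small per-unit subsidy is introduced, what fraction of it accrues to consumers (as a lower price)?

For a small subsidy around the equilibrium, the benefit split depends on the relative slopes, which at a point are proportional to the elasticities.
Buyer share = εs/(εs + |εd|) = 0.1/(0.1 + 2.1) = 1/22; seller share = |εd|/(εs + |εd|) = 21/22.

Consumer share = 1/22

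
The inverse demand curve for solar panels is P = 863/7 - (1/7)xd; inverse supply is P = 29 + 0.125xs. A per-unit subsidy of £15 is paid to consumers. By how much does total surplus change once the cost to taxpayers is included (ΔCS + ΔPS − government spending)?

Net change in total surplus = -£420

Pre-subsidy: 863/7 - (1/7)x = 29 + 0.125x gives x* = 352 and P* = 73.
With the rebate, buyers effectively pay Pb = Ps − 15, where Ps is the price sellers receive.
On the curves, Pb = 863/7 - (1/7)x and Ps = 29 + 0.125x; the wedge Ps − Pb = 15 gives 29 + 0.125x − (863/7 - (1/7)x) = 15, so x' = 408.
Then Pb = 863/7 − (1/7)·408 = 65 and Ps = 29 + 0.125·408 = 80.
ΔCS = ½(352 + 408)(73 − 65) = 3040; ΔPS = ½(352 + 408)(80 − 73) = 2660.
Government spending = 15 × 408 = 6120.
Net change = 3040 + 2660 − 6120 = -420. The loss equals the DWL triangle ½·15·56.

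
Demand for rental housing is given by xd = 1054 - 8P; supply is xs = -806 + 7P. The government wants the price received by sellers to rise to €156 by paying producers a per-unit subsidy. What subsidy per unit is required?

Required subsidy s = €60 per unit

At a seller price of 156, quantity supplied is -806 + 7·156 = 286.
Buyers absorb 286 only when they pay Pb with 1054 − 8·Pb = 286, i.e. Pb = 96.
s = Ps − Pb = 156 − 96 = 60.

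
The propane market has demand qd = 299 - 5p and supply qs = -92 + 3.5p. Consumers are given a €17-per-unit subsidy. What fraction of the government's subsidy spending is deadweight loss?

Pre-subsidy: 299 - 5p = -92 + 3.5p gives p* = 46, q* = 69.
With the rebate, buyers effectively pay pb = ps − 17, where ps is the price sellers receive.
Demand in terms of ps becomes qd = 299 − 5(ps − 17) = 384 - 5ps. Setting this equal to supply: 384 - 5ps = -92 + 3.5ps, so ps = 56.
Buyers pay pb = 56 − 17 = 39; q' = -92 + 3.5·56 = 104.
ΔCS = ½(69 + 104)(46 − 39) = 605.5; ΔPS = ½(69 + 104)(56 − 46) = 865.
Government spending = 17 × 104 = 1768.
DWL = ½ × 17 × (104 − 69) = 297.5; fraction = 297.5 / 1768 = 35/208.

DWL / government spending = 35/208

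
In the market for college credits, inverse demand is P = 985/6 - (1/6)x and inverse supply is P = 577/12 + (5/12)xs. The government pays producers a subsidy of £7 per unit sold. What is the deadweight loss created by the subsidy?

Deadweight loss = £42

Pre-subsidy: 985/6 - (1/6)x = 577/12 + (5/12)x gives x* = 199 and P* = 131.
With the subsidy, sellers receive Ps = Pb + 7 for each unit, where Pb is the price buyers pay.
On the curves, Pb = 985/6 - (1/6)x and Ps = 577/12 + (5/12)x; the wedge Ps − Pb = 7 gives 577/12 + (5/12)x − (985/6 - (1/6)x) = 7, so x' = 211.
Then Pb = 985/6 − (1/6)·211 = 129 and Ps = 577/12 + (5/12)·211 = 136.
The subsidy expands output by 211 − 199 = 12 past the efficient level; on those units the gap between marginal cost and willingness to pay runs from 0 up to 7.
DWL = ½ × 7 × 12 = 42.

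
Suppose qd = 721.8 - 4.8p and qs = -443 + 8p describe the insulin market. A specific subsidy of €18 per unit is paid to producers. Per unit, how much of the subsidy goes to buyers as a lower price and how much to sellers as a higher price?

Pre-subsidy: 721.8 - 4.8p = -443 + 8p gives p* = 91, q* = 285.
With the subsidy, sellers receive ps = pb + 18 for each unit, where pb is the price buyers pay.
Supply in terms of pb becomes qs = -443 + 8(pb + 18) = -299 + 8pb. Setting this equal to demand: 721.8 - 4.8pb = -299 + 8pb, so pb = 79.75.
Sellers receive ps = 79.75 + 18 = 97.75; q' = 721.8 − 4.8·79.75 = 339.
Buyers' price falls by p* − pb = 91 − 79.75 = 11.25; sellers' price rises by ps − p* = 97.75 − 91 = 6.75.

Buyers gain €11.25 per unit; sellers gain €6.75 per unit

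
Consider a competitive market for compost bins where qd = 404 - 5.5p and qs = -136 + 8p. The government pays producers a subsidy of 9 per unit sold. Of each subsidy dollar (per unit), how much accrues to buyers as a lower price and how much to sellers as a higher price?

Pre-subsidy: 404 - 5.5p = -136 + 8p gives p* = 40, q* = 184.
With the subsidy, sellers receive ps = pb + 9 for each unit, where pb is the price buyers pay.
Supply in terms of pb becomes qs = -136 + 8(pb + 9) = -64 + 8pb. Setting this equal to demand: 404 - 5.5pb = -64 + 8pb, so pb = 104/3.
Sellers receive ps = 104/3 + 9 = 131/3; q' = 404 − 5.5·(104/3) = 640/3.
Buyers' price falls by p* − pb = 40 − 104/3 = 16/3; sellers' price rises by ps − p* = 131/3 − 40 = 11/3.

Buyers gain 16/3 per unit; sellers gain 11/3 per unit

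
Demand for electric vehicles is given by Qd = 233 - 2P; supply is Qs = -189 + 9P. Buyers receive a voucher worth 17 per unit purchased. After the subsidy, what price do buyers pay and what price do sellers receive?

Pre-subsidy: 233 - 2P = -189 + 9P gives P* = 422/11, Q* = 1719/11.
With the rebate, buyers effectively pay Pb = Ps − 17, where Ps is the price sellers receive.
Demand in terms of Ps becomes Qd = 233 − 2(Ps − 17) = 267 - 2Ps. Setting this equal to supply: 267 - 2Ps = -189 + 9Ps, so Ps = 456/11.
Buyers pay Pb = 456/11 − 17 = 269/11; Q' = -189 + 9·(456/11) = 2025/11.

Buyers pay 269/11; sellers receive 456/11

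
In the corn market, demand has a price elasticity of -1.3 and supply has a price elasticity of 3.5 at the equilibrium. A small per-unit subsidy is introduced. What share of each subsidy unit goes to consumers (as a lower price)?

For a small subsidy around the equilibrium, the benefit split depends on the relative slopes, which at a point are proportional to the elasticities.
Buyer share = εs/(εs + |εd|) = 3.5/(3.5 + 1.3) = 35/48; seller share = |εd|/(εs + |εd|) = 13/48.

Consumer share = 35/48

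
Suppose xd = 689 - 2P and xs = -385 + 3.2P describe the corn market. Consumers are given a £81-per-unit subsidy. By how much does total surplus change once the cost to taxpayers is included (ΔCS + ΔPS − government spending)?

Pre-subsidy: 689 - 2P = -385 + 3.2P gives P* = 2685/13, x* = 3587/13.
With the rebate, buyers effectively pay Pb = Ps − 81, where Ps is the price sellers receive.
Demand in terms of Ps becomes xd = 689 − 2(Ps − 81) = 851 - 2Ps. Setting this equal to supply: 851 - 2Ps = -385 + 3.2Ps, so Ps = 3090/13.
Buyers pay Pb = 3090/13 − 81 = 2037/13; x' = -385 + 3.2·(3090/13) = 4883/13.
ΔCS = ½(3587/13 + 4883/13)(2685/13 − 2037/13) = 2744280/169; ΔPS = ½(3587/13 + 4883/13)(3090/13 − 2685/13) = 1715175/169.
Government spending = 81 × 4883/13 = 395523/13.
Net change = 2744280/169 + 1715175/169 − 395523/13 = -52488/13. The loss equals the DWL triangle ½·81·1296/13.

Net change in total surplus = -52488/13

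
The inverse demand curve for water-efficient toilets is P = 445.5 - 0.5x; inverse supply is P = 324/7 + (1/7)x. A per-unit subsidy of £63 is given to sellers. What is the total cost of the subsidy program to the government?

Pre-subsidy: 445.5 - 0.5x = 324/7 + (1/7)x gives x* = 621 and P* = 135.
With the subsidy, sellers receive Ps = Pb + 63 for each unit, where Pb is the price buyers pay.
On the curves, Pb = 445.5 - 0.5x and Ps = 324/7 + (1/7)x; the wedge Ps − Pb = 63 gives 324/7 + (1/7)x − (445.5 - 0.5x) = 63, so x' = 719.
Then Pb = 445.5 − 0.5·719 = 86 and Ps = 324/7 + (1/7)·719 = 149.
Government outlay = subsidy × quantity = 63 × 719 = 45297.

Government cost = £45297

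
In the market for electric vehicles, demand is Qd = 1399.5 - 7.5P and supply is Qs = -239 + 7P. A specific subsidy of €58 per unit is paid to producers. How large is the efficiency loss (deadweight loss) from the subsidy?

Deadweight loss = €6090

Pre-subsidy: 1399.5 - 7.5P = -239 + 7P gives P* = 113, Q* = 552.
With the subsidy, sellers receive Ps = Pb + 58 for each unit, where Pb is the price buyers pay.
Supply in terms of Pb becomes Qs = -239 + 7(Pb + 58) = 167 + 7Pb. Setting this equal to demand: 1399.5 - 7.5Pb = 167 + 7Pb, so Pb = 85.
Sellers receive Ps = 85 + 58 = 143; Q' = 1399.5 − 7.5·85 = 762.
The subsidy expands output by 762 − 552 = 210 past the efficient level; on those units the gap between marginal cost and willingness to pay runs from 0 up to 58.
DWL = ½ × 58 × 210 = 6090.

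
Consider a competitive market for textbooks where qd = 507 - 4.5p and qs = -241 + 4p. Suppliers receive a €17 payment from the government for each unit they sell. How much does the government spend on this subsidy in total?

Government cost = €2499

Pre-subsidy: 507 - 4.5p = -241 + 4p gives p* = 88, q* = 111.
With the subsidy, sellers receive ps = pb + 17 for each unit, where pb is the price buyers pay.
Supply in terms of pb becomes qs = -241 + 4(pb + 17) = -173 + 4pb. Setting this equal to demand: 507 - 4.5pb = -173 + 4pb, so pb = 80.
Sellers receive ps = 80 + 17 = 97; q' = 507 − 4.5·80 = 147.
Government outlay = subsidy × quantity = 17 × 147 = 2499.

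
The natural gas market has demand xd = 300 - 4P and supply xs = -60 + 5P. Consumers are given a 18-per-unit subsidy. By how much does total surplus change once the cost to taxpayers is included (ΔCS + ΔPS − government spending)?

Net change in total surplus = -360

Pre-subsidy: 300 - 4P = -60 + 5P gives P* = 40, x* = 140.
With the rebate, buyers effectively pay Pb = Ps − 18, where Ps is the price sellers receive.
Demand in terms of Ps becomes xd = 300 − 4(Ps − 18) = 372 - 4Ps. Setting this equal to supply: 372 - 4Ps = -60 + 5Ps, so Ps = 48.
Buyers pay Pb = 48 − 18 = 30; x' = -60 + 5·48 = 180.
ΔCS = ½(140 + 180)(40 − 30) = 1600; ΔPS = ½(140 + 180)(48 − 40) = 1280.
Government spending = 18 × 180 = 3240.
Net change = 1600 + 1280 − 3240 = -360. The loss equals the DWL triangle ½·18·40.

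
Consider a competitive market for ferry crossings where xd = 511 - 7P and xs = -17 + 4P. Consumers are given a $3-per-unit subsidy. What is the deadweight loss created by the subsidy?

Deadweight loss = 126/11

Pre-subsidy: 511 - 7P = -17 + 4P gives P* = 48, x* = 175.
With the rebate, buyers effectively pay Pb = Ps − 3, where Ps is the price sellers receive.
Demand in terms of Ps becomes xd = 511 − 7(Ps − 3) = 532 - 7Ps. Setting this equal to supply: 532 - 7Ps = -17 + 4Ps, so Ps = 549/11.
Buyers pay Pb = 549/11 − 3 = 516/11; x' = -17 + 4·(549/11) = 2009/11.
The subsidy expands output by 2009/11 − 175 = 84/11 past the efficient level; on those units the gap between marginal cost and willingness to pay runs from 0 up to 3.
DWL = ½ × 3 × 84/11 = 126/11.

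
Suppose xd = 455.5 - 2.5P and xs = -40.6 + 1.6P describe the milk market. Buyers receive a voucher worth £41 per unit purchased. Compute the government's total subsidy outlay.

Government cost = £7913

Pre-subsidy: 455.5 - 2.5P = -40.6 + 1.6P gives P* = 121, x* = 153.
With the rebate, buyers effectively pay Pb = Ps − 41, where Ps is the price sellers receive.
Demand in terms of Ps becomes xd = 455.5 − 2.5(Ps − 41) = 558 - 2.5Ps. Setting this equal to supply: 558 - 2.5Ps = -40.6 + 1.6Ps, so Ps = 146.
Buyers pay Pb = 146 − 41 = 105; x' = -40.6 + 1.6·146 = 193.
Government outlay = subsidy × quantity = 41 × 193 = 7913.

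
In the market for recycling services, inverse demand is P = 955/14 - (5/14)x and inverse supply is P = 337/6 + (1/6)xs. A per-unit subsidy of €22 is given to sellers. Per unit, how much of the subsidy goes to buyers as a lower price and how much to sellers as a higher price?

Pre-subsidy: 955/14 - (5/14)x = 337/6 + (1/6)x gives x* = 23 and P* = 60.
With the subsidy, sellers receive Ps = Pb + 22 for each unit, where Pb is the price buyers pay.
On the curves, Pb = 955/14 - (5/14)x and Ps = 337/6 + (1/6)x; the wedge Ps − Pb = 22 gives 337/6 + (1/6)x − (955/14 - (5/14)x) = 22, so x' = 65.
Then Pb = 955/14 − (5/14)·65 = 45 and Ps = 337/6 + (1/6)·65 = 67.
Buyers' price falls by P* − Pb = 60 − 45 = 15; sellers' price rises by Ps − P* = 67 − 60 = 7.

Buyers gain €15 per unit; sellers gain €7 per unit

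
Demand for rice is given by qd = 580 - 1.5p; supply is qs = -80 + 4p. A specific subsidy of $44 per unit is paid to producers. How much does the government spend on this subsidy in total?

Government cost = $19712

Pre-subsidy: 580 - 1.5p = -80 + 4p gives p* = 120, q* = 400.
With the subsidy, sellers receive ps = pb + 44 for each unit, where pb is the price buyers pay.
Supply in terms of pb becomes qs = -80 + 4(pb + 44) = 96 + 4pb. Setting this equal to demand: 580 - 1.5pb = 96 + 4pb, so pb = 88.
Sellers receive ps = 88 + 44 = 132; q' = 580 − 1.5·88 = 448.
Government outlay = subsidy × quantity = 44 × 448 = 19712.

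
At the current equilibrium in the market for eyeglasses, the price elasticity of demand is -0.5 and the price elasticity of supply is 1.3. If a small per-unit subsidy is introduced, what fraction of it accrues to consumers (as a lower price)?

Consumer share = 13/18

For a small subsidy around the equilibrium, the benefit split depends on the relative slopes, which at a point are proportional to the elasticities.
Buyer share = εs/(εs + |εd|) = 1.3/(1.3 + 0.5) = 13/18; seller share = |εd|/(εs + |εd|) = 5/18.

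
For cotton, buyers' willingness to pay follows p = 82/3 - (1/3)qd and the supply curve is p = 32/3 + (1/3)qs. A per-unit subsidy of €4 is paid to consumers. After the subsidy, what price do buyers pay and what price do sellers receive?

Pre-subsidy: 82/3 - (1/3)q = 32/3 + (1/3)q gives q* = 25 and p* = 19.
With the rebate, buyers effectively pay pb = ps − 4, where ps is the price sellers receive.
On the curves, pb = 82/3 - (1/3)q and ps = 32/3 + (1/3)q; the wedge ps − pb = 4 gives 32/3 + (1/3)q − (82/3 - (1/3)q) = 4, so q' = 31.
Then pb = 82/3 − (1/3)·31 = 17 and ps = 32/3 + (1/3)·31 = 21.

Buyers pay €17; sellers receive €21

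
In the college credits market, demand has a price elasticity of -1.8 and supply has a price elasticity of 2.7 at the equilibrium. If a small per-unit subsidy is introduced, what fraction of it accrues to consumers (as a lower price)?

For a small subsidy around the equilibrium, the benefit split depends on the relative slopes, which at a point are proportional to the elasticities.
Buyer share = εs/(εs + |εd|) = 2.7/(2.7 + 1.8) = 0.6; seller share = |εd|/(εs + |εd|) = 0.4.

Consumer share = 0.6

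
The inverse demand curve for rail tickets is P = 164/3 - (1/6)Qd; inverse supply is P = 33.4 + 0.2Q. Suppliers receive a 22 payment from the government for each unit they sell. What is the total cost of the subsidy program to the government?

Pre-subsidy: 164/3 - (1/6)Q = 33.4 + 0.2Q gives Q* = 58 and P* = 45.
With the subsidy, sellers receive Ps = Pb + 22 for each unit, where Pb is the price buyers pay.
On the curves, Pb = 164/3 - (1/6)Q and Ps = 33.4 + 0.2Q; the wedge Ps − Pb = 22 gives 33.4 + 0.2Q − (164/3 - (1/6)Q) = 22, so Q' = 118.
Then Pb = 164/3 − (1/6)·118 = 35 and Ps = 33.4 + 0.2·118 = 57.
Government outlay = subsidy × quantity = 22 × 118 = 2596.

Government cost = 2596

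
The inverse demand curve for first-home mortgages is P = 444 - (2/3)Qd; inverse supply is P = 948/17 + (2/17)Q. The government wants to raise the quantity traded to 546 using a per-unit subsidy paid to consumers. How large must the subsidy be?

Required subsidy s = 40 per unit

At Q = 546, from the demand curve buyers pay Pb = 444 − (2/3)·546 = 80; from the supply curve sellers need Ps = 948/17 + (2/17)·546 = 120.
The subsidy must fill the gap: s = Ps − Pb = 120 − 80 = 40.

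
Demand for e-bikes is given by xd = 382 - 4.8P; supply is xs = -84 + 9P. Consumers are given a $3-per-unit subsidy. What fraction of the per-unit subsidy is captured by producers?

Producer share = 8/23

Pre-subsidy: 382 - 4.8P = -84 + 9P gives P* = 2330/69, x* = 5058/23.
With the rebate, buyers effectively pay Pb = Ps − 3, where Ps is the price sellers receive.
Demand in terms of Ps becomes xd = 382 − 4.8(Ps − 3) = 396.4 - 4.8Ps. Setting this equal to supply: 396.4 - 4.8Ps = -84 + 9Ps, so Ps = 2402/69.
Buyers pay Pb = 2402/69 − 3 = 2195/69; x' = -84 + 9·(2402/69) = 5274/23.
Buyers' price falls by P* − Pb = 2330/69 − 2195/69 = 45/23; sellers' price rises by Ps − P* = 2402/69 − 2330/69 = 24/23.
So producers capture (24/23)/3 = 8/23 of each unit of subsidy.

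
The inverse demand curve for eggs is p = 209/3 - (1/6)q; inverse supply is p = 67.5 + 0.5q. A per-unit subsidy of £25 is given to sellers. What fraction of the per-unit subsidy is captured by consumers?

Consumer share = 0.25

Pre-subsidy: 209/3 - (1/6)q = 67.5 + 0.5q gives q* = 3.25 and p* = 69.125.
With the subsidy, sellers receive ps = pb + 25 for each unit, where pb is the price buyers pay.
On the curves, pb = 209/3 - (1/6)q and ps = 67.5 + 0.5q; the wedge ps − pb = 25 gives 67.5 + 0.5q − (209/3 - (1/6)q) = 25, so q' = 40.75.
Then pb = 209/3 − (1/6)·40.75 = 62.875 and ps = 67.5 + 0.5·40.75 = 87.875.
Buyers' price falls by p* − pb = 69.125 − 62.875 = 6.25; sellers' price rises by ps − p* = 87.875 − 69.125 = 18.75.
So consumers capture 6.25/25 = 0.25 of each unit of subsidy.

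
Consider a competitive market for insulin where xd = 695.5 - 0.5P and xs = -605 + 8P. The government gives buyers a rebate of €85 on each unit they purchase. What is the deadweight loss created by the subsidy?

Deadweight loss = €1700

Pre-subsidy: 695.5 - 0.5P = -605 + 8P gives P* = 153, x* = 619.
With the rebate, buyers effectively pay Pb = Ps − 85, where Ps is the price sellers receive.
Demand in terms of Ps becomes xd = 695.5 − 0.5(Ps − 85) = 738 - 0.5Ps. Setting this equal to supply: 738 - 0.5Ps = -605 + 8Ps, so Ps = 158.
Buyers pay Pb = 158 − 85 = 73; x' = -605 + 8·158 = 659.
The subsidy expands output by 659 − 619 = 40 past the efficient level; on those units the gap between marginal cost and willingness to pay runs from 0 up to 85.
DWL = ½ × 85 × 40 = 1700.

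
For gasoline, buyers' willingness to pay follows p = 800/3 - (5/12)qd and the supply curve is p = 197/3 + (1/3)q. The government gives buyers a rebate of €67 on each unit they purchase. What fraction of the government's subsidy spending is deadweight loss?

DWL / government spending = 0.125

Pre-subsidy: 800/3 - (5/12)q = 197/3 + (1/3)q gives q* = 268 and p* = 155.
With the rebate, buyers effectively pay pb = ps − 67, where ps is the price sellers receive.
On the curves, pb = 800/3 - (5/12)q and ps = 197/3 + (1/3)q; the wedge ps − pb = 67 gives 197/3 + (1/3)q − (800/3 - (5/12)q) = 67, so q' = 1072/3.
Then pb = 800/3 − (5/12)·(1072/3) = 1060/9 and ps = 197/3 + (1/3)·(1072/3) = 1663/9.
ΔCS = ½(268 + 1072/3)(155 − 1060/9) = 314230/27; ΔPS = ½(268 + 1072/3)(1663/9 − 155) = 251384/27.
Government spending = 67 × 1072/3 = 71824/3.
DWL = ½ × 67 × (1072/3 − 268) = 8978/3; fraction = (8978/3) / (71824/3) = 0.125.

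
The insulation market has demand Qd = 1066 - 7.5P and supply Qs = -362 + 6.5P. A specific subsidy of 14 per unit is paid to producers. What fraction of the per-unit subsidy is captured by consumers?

Consumer share = 13/28

Pre-subsidy: 1066 - 7.5P = -362 + 6.5P gives P* = 102, Q* = 301.
With the subsidy, sellers receive Ps = Pb + 14 for each unit, where Pb is the price buyers pay.
Supply in terms of Pb becomes Qs = -362 + 6.5(Pb + 14) = -271 + 6.5Pb. Setting this equal to demand: 1066 - 7.5Pb = -271 + 6.5Pb, so Pb = 95.5.
Sellers receive Ps = 95.5 + 14 = 109.5; Q' = 1066 − 7.5·95.5 = 349.75.
Buyers' price falls by P* − Pb = 102 − 95.5 = 6.5; sellers' price rises by Ps − P* = 109.5 − 102 = 7.5.
So consumers capture 6.5/14 = 13/28 of each unit of subsidy.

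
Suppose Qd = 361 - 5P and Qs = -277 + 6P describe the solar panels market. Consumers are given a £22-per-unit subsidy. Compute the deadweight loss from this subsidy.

Deadweight loss = £660

Pre-subsidy: 361 - 5P = -277 + 6P gives P* = 58, Q* = 71.
With the rebate, buyers effectively pay Pb = Ps − 22, where Ps is the price sellers receive.
Demand in terms of Ps becomes Qd = 361 − 5(Ps − 22) = 471 - 5Ps. Setting this equal to supply: 471 - 5Ps = -277 + 6Ps, so Ps = 68.
Buyers pay Pb = 68 − 22 = 46; Q' = -277 + 6·68 = 131.
The subsidy expands output by 131 − 71 = 60 past the efficient level; on those units the gap between marginal cost and willingness to pay runs from 0 up to 22.
DWL = ½ × 22 × 60 = 660.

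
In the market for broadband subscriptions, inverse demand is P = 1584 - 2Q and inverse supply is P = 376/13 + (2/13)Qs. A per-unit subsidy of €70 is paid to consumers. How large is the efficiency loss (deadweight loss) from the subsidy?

Deadweight loss = €1137.5

Pre-subsidy: 1584 - 2Q = 376/13 + (2/13)Q gives Q* = 722 and P* = 140.
With the rebate, buyers effectively pay Pb = Ps − 70, where Ps is the price sellers receive.
On the curves, Pb = 1584 - 2Q and Ps = 376/13 + (2/13)Q; the wedge Ps − Pb = 70 gives 376/13 + (2/13)Q − (1584 - 2Q) = 70, so Q' = 754.5.
Then Pb = 1584 − 2·754.5 = 75 and Ps = 376/13 + (2/13)·754.5 = 145.
The subsidy expands output by 754.5 − 722 = 32.5 past the efficient level; on those units the gap between marginal cost and willingness to pay runs from 0 up to 70.
DWL = ½ × 70 × 32.5 = 1137.5.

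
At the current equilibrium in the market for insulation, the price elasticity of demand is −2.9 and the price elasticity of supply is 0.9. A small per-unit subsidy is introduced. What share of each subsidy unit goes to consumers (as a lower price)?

Consumer share = 9/38

For a small subsidy around the equilibrium, the benefit split depends on the relative slopes, which at a point are proportional to the elasticities.
Buyer share = εs/(εs + |εd|) = 0.9/(0.9 + 2.9) = 9/38; seller share = |εd|/(εs + |εd|) = 29/38.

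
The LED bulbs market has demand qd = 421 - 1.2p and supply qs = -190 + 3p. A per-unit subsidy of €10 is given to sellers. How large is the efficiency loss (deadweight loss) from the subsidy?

Deadweight loss = 300/7

Pre-subsidy: 421 - 1.2p = -190 + 3p gives p* = 3055/21, q* = 1725/7.
With the subsidy, sellers receive ps = pb + 10 for each unit, where pb is the price buyers pay.
Supply in terms of pb becomes qs = -190 + 3(pb + 10) = -160 + 3pb. Setting this equal to demand: 421 - 1.2pb = -160 + 3pb, so pb = 415/3.
Sellers receive ps = 415/3 + 10 = 445/3; q' = 421 − 1.2·(415/3) = 255.
The subsidy expands output by 255 − 1725/7 = 60/7 past the efficient level; on those units the gap between marginal cost and willingness to pay runs from 0 up to 10.
DWL = ½ × 10 × 60/7 = 300/7.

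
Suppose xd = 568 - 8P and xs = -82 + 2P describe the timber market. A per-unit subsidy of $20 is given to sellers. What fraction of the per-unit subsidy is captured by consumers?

Pre-subsidy: 568 - 8P = -82 + 2P gives P* = 65, x* = 48.
With the subsidy, sellers receive Ps = Pb + 20 for each unit, where Pb is the price buyers pay.
Supply in terms of Pb becomes xs = -82 + 2(Pb + 20) = -42 + 2Pb. Setting this equal to demand: 568 - 8Pb = -42 + 2Pb, so Pb = 61.
Sellers receive Ps = 61 + 20 = 81; x' = 568 − 8·61 = 80.
Buyers' price falls by P* − Pb = 65 − 61 = 4; sellers' price rises by Ps − P* = 81 − 65 = 16.
So consumers capture 4/20 = 0.2 of each unit of subsidy.

Consumer share = 0.2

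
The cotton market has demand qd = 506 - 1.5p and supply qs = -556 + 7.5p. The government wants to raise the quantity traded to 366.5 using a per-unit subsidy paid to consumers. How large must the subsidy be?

At q = 366.5, invert demand for the buyer price: pb = (506 − 366.5)/1.5 = 93; invert supply for the seller price: ps = (366.5 − (-556))/7.5 = 123.
The subsidy must fill the gap: s = ps − pb = 123 − 93 = 30.

Required subsidy s = 30 per unit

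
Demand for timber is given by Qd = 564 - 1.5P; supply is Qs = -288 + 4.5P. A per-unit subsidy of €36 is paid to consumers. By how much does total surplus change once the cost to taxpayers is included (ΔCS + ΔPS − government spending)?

Net change in total surplus = -€729

Pre-subsidy: 564 - 1.5P = -288 + 4.5P gives P* = 142, Q* = 351.
With the rebate, buyers effectively pay Pb = Ps − 36, where Ps is the price sellers receive.
Demand in terms of Ps becomes Qd = 564 − 1.5(Ps − 36) = 618 - 1.5Ps. Setting this equal to supply: 618 - 1.5Ps = -288 + 4.5Ps, so Ps = 151.
Buyers pay Pb = 151 − 36 = 115; Q' = -288 + 4.5·151 = 391.5.
ΔCS = ½(351 + 391.5)(142 − 115) = 10023.75; ΔPS = ½(351 + 391.5)(151 − 142) = 3341.25.
Government spending = 36 × 391.5 = 14094.
Net change = 10023.75 + 3341.25 − 14094 = -729. The loss equals the DWL triangle ½·36·40.5.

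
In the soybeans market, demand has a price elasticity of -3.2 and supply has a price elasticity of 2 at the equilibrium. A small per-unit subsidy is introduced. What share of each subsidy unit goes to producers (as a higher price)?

Producer share = 8/13

For a small subsidy around the equilibrium, the benefit split depends on the relative slopes, which at a point are proportional to the elasticities.
Buyer share = εs/(εs + |εd|) = 2/(2 + 3.2) = 5/13; seller share = |εd|/(εs + |εd|) = 8/13.
So producers capture 8/13 of the subsidy.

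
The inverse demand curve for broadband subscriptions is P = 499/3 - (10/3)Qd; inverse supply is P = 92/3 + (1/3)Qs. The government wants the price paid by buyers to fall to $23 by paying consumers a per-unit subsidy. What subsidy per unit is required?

Required subsidy s = $22 per unit

At a buyer price of 23, quantity demanded is 49.9 − 0.3·23 = 43.
Sellers supply 43 only when they receive Ps = 92/3 + (1/3)·43 = 45.
s = Ps − Pb = 45 − 23 = 22.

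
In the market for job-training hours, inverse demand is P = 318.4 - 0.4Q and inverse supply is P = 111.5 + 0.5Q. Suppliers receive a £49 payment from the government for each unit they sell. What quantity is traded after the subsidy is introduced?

Q' = 853/3

Pre-subsidy: 318.4 - 0.4Q = 111.5 + 0.5Q gives Q* = 2069/9 and P* = 2038/9.
With the subsidy, sellers receive Ps = Pb + 49 for each unit, where Pb is the price buyers pay.
On the curves, Pb = 318.4 - 0.4Q and Ps = 111.5 + 0.5Q; the wedge Ps − Pb = 49 gives 111.5 + 0.5Q − (318.4 - 0.4Q) = 49, so Q' = 853/3.
Then Pb = 318.4 − 0.4·(853/3) = 614/3 and Ps = 111.5 + 0.5·(853/3) = 761/3.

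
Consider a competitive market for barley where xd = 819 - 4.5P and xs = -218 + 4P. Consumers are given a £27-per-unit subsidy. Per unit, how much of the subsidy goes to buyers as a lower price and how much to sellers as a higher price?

Buyers gain 216/17 per unit; sellers gain 243/17 per unit

Pre-subsidy: 819 - 4.5P = -218 + 4P gives P* = 122, x* = 270.
With the rebate, buyers effectively pay Pb = Ps − 27, where Ps is the price sellers receive.
Demand in terms of Ps becomes xd = 819 − 4.5(Ps − 27) = 940.5 - 4.5Ps. Setting this equal to supply: 940.5 - 4.5Ps = -218 + 4Ps, so Ps = 2317/17.
Buyers pay Pb = 2317/17 − 27 = 1858/17; x' = -218 + 4·(2317/17) = 5562/17.
Buyers' price falls by P* − Pb = 122 − 1858/17 = 216/17; sellers' price rises by Ps − P* = 2317/17 − 122 = 243/17.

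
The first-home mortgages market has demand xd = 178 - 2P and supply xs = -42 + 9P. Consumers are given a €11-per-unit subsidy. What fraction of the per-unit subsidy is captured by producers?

Pre-subsidy: 178 - 2P = -42 + 9P gives P* = 20, x* = 138.
With the rebate, buyers effectively pay Pb = Ps − 11, where Ps is the price sellers receive.
Demand in terms of Ps becomes xd = 178 − 2(Ps − 11) = 200 - 2Ps. Setting this equal to supply: 200 - 2Ps = -42 + 9Ps, so Ps = 22.
Buyers pay Pb = 22 − 11 = 11; x' = -42 + 9·22 = 156.
Buyers' price falls by P* − Pb = 20 − 11 = 9; sellers' price rises by Ps − P* = 22 − 20 = 2.
So producers capture 2/11 = 2/11 of each unit of subsidy.

Producer share = 2/11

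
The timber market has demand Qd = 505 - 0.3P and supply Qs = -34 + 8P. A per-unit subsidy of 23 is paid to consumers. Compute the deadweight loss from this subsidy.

Deadweight loss = 6348/83

Pre-subsidy: 505 - 0.3P = -34 + 8P gives P* = 5390/83, Q* = 40298/83.
With the rebate, buyers effectively pay Pb = Ps − 23, where Ps is the price sellers receive.
Demand in terms of Ps becomes Qd = 505 − 0.3(Ps − 23) = 511.9 - 0.3Ps. Setting this equal to supply: 511.9 - 0.3Ps = -34 + 8Ps, so Ps = 5459/83.
Buyers pay Pb = 5459/83 − 23 = 3550/83; Q' = -34 + 8·(5459/83) = 40850/83.
The subsidy expands output by 40850/83 − 40298/83 = 552/83 past the efficient level; on those units the gap between marginal cost and willingness to pay runs from 0 up to 23.
DWL = ½ × 23 × 552/83 = 6348/83.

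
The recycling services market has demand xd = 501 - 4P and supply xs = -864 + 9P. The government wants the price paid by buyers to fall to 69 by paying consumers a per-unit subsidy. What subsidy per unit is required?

Required subsidy s = 52 per unit

At a buyer price of 69, quantity demanded is 501 − 4·69 = 225.
Sellers supply 225 only when they receive Ps with -864 + 9·Ps = 225, i.e. Ps = 121.
s = Ps − Pb = 121 − 69 = 52.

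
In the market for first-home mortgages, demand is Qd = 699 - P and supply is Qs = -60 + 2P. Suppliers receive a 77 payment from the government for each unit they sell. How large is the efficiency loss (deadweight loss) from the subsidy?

Deadweight loss = 5929/3

Pre-subsidy: 699 - P = -60 + 2P gives P* = 253, Q* = 446.
With the subsidy, sellers receive Ps = Pb + 77 for each unit, where Pb is the price buyers pay.
Supply in terms of Pb becomes Qs = -60 + 2(Pb + 77) = 94 + 2Pb. Setting this equal to demand: 699 - Pb = 94 + 2Pb, so Pb = 605/3.
Sellers receive Ps = 605/3 + 77 = 836/3; Q' = 699 − 1·(605/3) = 1492/3.
The subsidy expands output by 1492/3 − 446 = 154/3 past the efficient level; on those units the gap between marginal cost and willingness to pay runs from 0 up to 77.
DWL = ½ × 77 × 154/3 = 5929/3.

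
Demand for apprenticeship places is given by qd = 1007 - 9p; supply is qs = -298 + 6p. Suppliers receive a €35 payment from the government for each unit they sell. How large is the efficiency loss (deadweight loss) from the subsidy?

Pre-subsidy: 1007 - 9p = -298 + 6p gives p* = 87, q* = 224.
With the subsidy, sellers receive ps = pb + 35 for each unit, where pb is the price buyers pay.
Supply in terms of pb becomes qs = -298 + 6(pb + 35) = -88 + 6pb. Setting this equal to demand: 1007 - 9pb = -88 + 6pb, so pb = 73.
Sellers receive ps = 73 + 35 = 108; q' = 1007 − 9·73 = 350.
The subsidy expands output by 350 − 224 = 126 past the efficient level; on those units the gap between marginal cost and willingness to pay runs from 0 up to 35.
DWL = ½ × 35 × 126 = 2205.

Deadweight loss = €2205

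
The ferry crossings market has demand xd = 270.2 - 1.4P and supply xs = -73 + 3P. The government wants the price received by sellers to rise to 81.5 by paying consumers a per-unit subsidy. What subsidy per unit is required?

At a seller price of 81.5, quantity supplied is -73 + 3·81.5 = 171.5.
Buyers absorb 171.5 only when they pay Pb with 270.2 − 1.4·Pb = 171.5, i.e. Pb = 70.5.
s = Ps − Pb = 81.5 − 70.5 = 11.

Required subsidy s = 11 per unit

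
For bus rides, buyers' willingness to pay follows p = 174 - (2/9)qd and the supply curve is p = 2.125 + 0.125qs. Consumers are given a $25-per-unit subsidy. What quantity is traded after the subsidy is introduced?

Pre-subsidy: 174 - (2/9)q = 2.125 + 0.125q gives q* = 495 and p* = 64.
With the rebate, buyers effectively pay pb = ps − 25, where ps is the price sellers receive.
On the curves, pb = 174 - (2/9)q and ps = 2.125 + 0.125q; the wedge ps − pb = 25 gives 2.125 + 0.125q − (174 - (2/9)q) = 25, so q' = 567.
Then pb = 174 − (2/9)·567 = 48 and ps = 2.125 + 0.125·567 = 73.

q' = 567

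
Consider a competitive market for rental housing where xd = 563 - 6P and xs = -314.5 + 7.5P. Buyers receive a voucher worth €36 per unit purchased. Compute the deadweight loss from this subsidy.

Deadweight loss = €2160

Pre-subsidy: 563 - 6P = -314.5 + 7.5P gives P* = 65, x* = 173.
With the rebate, buyers effectively pay Pb = Ps − 36, where Ps is the price sellers receive.
Demand in terms of Ps becomes xd = 563 − 6(Ps − 36) = 779 - 6Ps. Setting this equal to supply: 779 - 6Ps = -314.5 + 7.5Ps, so Ps = 81.
Buyers pay Pb = 81 − 36 = 45; x' = -314.5 + 7.5·81 = 293.
The subsidy expands output by 293 − 173 = 120 past the efficient level; on those units the gap between marginal cost and willingness to pay runs from 0 up to 36.
DWL = ½ × 36 × 120 = 2160.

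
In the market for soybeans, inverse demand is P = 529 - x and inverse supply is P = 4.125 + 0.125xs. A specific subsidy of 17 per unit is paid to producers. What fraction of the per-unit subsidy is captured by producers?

Pre-subsidy: 529 - x = 4.125 + 0.125x gives x* = 4199/9 and P* = 562/9.
With the subsidy, sellers receive Ps = Pb + 17 for each unit, where Pb is the price buyers pay.
On the curves, Pb = 529 - x and Ps = 4.125 + 0.125x; the wedge Ps − Pb = 17 gives 4.125 + 0.125x − (529 - x) = 17, so x' = 1445/3.
Then Pb = 529 − 1·(1445/3) = 142/3 and Ps = 4.125 + 0.125·(1445/3) = 193/3.
Buyers' price falls by P* − Pb = 562/9 − 142/3 = 136/9; sellers' price rises by Ps − P* = 193/3 − 562/9 = 17/9.
So producers capture (17/9)/17 = 1/9 of each unit of subsidy.

Producer share = 1/9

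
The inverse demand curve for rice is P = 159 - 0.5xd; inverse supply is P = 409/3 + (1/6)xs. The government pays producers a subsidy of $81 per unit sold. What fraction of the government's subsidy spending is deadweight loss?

Pre-subsidy: 159 - 0.5x = 409/3 + (1/6)x gives x* = 34 and P* = 142.
With the subsidy, sellers receive Ps = Pb + 81 for each unit, where Pb is the price buyers pay.
On the curves, Pb = 159 - 0.5x and Ps = 409/3 + (1/6)x; the wedge Ps − Pb = 81 gives 409/3 + (1/6)x − (159 - 0.5x) = 81, so x' = 155.5.
Then Pb = 159 − 0.5·155.5 = 81.25 and Ps = 409/3 + (1/6)·155.5 = 162.25.
ΔCS = ½(34 + 155.5)(142 − 81.25) = 5756.0625; ΔPS = ½(34 + 155.5)(162.25 − 142) = 1918.6875.
Government spending = 81 × 155.5 = 12595.5.
DWL = ½ × 81 × (155.5 − 34) = 4920.75; fraction = 4920.75 / 12595.5 = 243/622.

DWL / government spending = 243/622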